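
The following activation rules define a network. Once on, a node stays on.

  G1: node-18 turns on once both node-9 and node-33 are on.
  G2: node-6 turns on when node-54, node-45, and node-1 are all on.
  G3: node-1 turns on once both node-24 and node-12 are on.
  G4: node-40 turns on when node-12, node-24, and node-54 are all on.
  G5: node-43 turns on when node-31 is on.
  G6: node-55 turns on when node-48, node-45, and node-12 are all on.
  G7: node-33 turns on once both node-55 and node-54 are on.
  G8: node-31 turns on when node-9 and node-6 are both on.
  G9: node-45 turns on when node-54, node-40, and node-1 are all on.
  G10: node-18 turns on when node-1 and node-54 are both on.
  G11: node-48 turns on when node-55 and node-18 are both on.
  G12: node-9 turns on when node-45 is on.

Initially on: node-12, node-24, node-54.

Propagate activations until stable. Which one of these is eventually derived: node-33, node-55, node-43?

node-43

G4: node-12, node-24, and node-54 on → node-40 on.
node-24 and node-12 are on, so node-1 turns on (G3).
G9: node-54, node-40, and node-1 on → node-45 on.
node-54, node-45, and node-1 are on, so node-6 turns on (G2).
node-45 is on, so node-9 turns on (G12).
G8: node-9 and node-6 on → node-31 on.
node-31 is on, so node-43 turns on (G5).
node-55 would need node-48, node-45, and node-12 (G6), but node-48 never turns on. node-33 would need node-55 and node-54 (G7), but node-55 never turns on.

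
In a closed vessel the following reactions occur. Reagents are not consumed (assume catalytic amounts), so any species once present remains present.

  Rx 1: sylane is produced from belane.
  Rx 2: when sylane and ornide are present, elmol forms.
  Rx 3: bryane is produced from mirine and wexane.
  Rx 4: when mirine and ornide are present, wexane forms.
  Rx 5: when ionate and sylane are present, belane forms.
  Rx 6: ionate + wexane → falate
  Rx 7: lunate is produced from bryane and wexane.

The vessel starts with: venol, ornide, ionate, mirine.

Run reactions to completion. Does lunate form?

Yes

mirine and ornide present → wexane forms (Rx 4).
mirine and wexane present → bryane forms (Rx 3).
bryane and wexane present → lunate forms (Rx 7).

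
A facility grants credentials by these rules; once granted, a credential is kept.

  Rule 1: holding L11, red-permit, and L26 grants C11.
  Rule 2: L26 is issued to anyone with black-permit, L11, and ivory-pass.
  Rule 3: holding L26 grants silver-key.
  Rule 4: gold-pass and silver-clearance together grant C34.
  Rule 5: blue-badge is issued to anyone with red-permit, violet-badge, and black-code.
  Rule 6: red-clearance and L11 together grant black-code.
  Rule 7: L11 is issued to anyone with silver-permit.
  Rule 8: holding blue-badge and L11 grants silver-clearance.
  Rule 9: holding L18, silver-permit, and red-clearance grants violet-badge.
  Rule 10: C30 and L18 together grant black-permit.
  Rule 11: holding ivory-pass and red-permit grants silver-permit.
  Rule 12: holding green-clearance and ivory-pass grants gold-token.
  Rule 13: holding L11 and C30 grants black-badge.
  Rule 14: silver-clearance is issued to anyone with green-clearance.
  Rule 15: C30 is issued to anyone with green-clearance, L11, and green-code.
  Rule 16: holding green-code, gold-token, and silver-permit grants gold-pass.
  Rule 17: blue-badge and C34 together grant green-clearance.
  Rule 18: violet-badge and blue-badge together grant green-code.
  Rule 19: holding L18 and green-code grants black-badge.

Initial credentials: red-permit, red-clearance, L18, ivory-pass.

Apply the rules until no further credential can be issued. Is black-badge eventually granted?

Holding ivory-pass and red-permit grants silver-permit (Rule 11).
Holding silver-permit grants L11 (Rule 7).
Holding L18, silver-permit, and red-clearance grants violet-badge (Rule 9).
Holding red-clearance and L11 grants black-code (Rule 6).
Holding red-permit, violet-badge, and black-code grants blue-badge (Rule 5).
Holding violet-badge and blue-badge grants green-code (Rule 18).
Holding L18 and green-code grants black-badge (Rule 19).

Yes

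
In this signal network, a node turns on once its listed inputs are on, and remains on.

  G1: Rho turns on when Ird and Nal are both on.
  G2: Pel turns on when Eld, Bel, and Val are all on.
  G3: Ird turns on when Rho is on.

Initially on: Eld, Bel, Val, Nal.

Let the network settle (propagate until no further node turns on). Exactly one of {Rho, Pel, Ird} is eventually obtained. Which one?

Pel

Eld, Bel, and Val are on, so Pel turns on (G2).
Ird would need Rho (G3), but Rho never turns on. Rho would need Ird and Nal (G1), but Ird never turns on.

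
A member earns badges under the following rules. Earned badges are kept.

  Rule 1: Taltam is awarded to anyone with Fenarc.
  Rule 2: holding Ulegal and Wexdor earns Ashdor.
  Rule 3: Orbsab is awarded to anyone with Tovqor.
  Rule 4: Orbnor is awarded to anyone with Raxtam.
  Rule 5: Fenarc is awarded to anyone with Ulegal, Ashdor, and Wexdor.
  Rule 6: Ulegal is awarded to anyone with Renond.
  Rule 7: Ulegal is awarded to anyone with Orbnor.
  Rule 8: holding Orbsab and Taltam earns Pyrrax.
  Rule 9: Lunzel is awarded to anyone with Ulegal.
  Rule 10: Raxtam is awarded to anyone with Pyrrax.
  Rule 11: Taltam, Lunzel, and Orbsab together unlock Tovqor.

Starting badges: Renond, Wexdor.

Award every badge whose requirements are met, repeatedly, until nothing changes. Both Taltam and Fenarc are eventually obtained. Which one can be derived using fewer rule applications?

Fenarc

Fenarc: With Renond, Ulegal is earned (Rule 6). With Ulegal and Wexdor, Ashdor is earned (Rule 2). With Ulegal, Ashdor, and Wexdor, Fenarc is earned (Rule 5). [3 rule applications]
Taltam: With Renond, Ulegal is earned (Rule 6). With Ulegal and Wexdor, Ashdor is earned (Rule 2). With Ulegal, Ashdor, and Wexdor, Fenarc is earned (Rule 5). With Fenarc, Taltam is earned (Rule 1). [4 rule applications]
Fenarc needs fewer.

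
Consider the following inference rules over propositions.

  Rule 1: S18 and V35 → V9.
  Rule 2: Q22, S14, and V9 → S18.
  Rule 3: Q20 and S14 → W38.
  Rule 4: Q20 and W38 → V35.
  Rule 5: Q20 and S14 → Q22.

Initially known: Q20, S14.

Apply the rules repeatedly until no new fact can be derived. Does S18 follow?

S18 would need Q22, S14, and V9 (Rule 2), but V9 is never established.

No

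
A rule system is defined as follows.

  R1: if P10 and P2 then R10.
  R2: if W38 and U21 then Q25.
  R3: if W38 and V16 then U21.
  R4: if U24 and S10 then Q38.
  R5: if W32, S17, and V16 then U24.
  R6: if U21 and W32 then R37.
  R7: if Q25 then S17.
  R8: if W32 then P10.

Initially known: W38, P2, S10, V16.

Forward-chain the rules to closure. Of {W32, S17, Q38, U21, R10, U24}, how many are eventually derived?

2

From W38 and V16, R3 gives U21.
From W38 and U21, R2 gives Q25.
From Q25, R7 gives S17.
No rule produces W32, and it is not given.
S17: reached.
Q38 would need U24 and S10 (R4), but U24 is never established.
U21: reached.
R10 would need P10 and P2 (R1), but P10 is never established.
U24 would need W32, S17, and V16 (R5), but W32 is never established.
Reached: S17 and U21 — 2 of the 6.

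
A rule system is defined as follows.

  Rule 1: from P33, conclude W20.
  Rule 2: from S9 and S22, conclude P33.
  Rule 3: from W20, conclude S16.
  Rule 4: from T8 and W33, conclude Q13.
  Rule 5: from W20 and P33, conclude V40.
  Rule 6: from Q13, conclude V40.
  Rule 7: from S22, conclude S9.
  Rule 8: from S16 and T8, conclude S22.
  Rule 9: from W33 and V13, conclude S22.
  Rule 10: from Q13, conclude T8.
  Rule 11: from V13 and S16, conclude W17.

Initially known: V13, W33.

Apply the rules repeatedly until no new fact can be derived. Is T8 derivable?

T8 would need Q13 (Rule 10), but Q13 is never established.

No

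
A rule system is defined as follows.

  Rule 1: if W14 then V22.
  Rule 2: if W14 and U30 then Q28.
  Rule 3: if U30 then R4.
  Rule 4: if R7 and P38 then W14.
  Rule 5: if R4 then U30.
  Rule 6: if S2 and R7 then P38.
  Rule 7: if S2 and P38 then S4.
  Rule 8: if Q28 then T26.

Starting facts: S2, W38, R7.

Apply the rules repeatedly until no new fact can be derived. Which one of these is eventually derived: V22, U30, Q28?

From S2 and R7, Rule 6 gives P38.
R7 and P38 hold, so W14 follows (Rule 4).
From W14, Rule 1 gives V22.
U30 would need R4 (Rule 5), but R4 is never established. Q28 would need W14 and U30 (Rule 2), but U30 is never established.

V22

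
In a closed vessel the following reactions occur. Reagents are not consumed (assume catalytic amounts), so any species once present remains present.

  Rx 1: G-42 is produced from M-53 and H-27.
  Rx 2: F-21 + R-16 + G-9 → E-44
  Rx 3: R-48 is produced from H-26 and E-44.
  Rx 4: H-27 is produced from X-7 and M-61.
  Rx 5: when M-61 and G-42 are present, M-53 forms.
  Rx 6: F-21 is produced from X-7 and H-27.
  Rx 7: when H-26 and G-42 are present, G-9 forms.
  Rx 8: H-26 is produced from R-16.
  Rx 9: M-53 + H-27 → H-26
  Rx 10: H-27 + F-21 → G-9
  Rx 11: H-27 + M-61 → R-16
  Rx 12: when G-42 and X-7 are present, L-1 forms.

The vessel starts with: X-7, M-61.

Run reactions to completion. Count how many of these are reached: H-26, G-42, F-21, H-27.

X-7 and M-61 present → H-27 forms (Rx 4).
H-27 and M-61 present → R-16 forms (Rx 11).
X-7 and H-27 present → F-21 forms (Rx 6).
R-16 present → H-26 forms (Rx 8).
H-26: reached.
G-42 would need M-53 and H-27 (Rx 1), but M-53 never forms.
F-21: reached.
H-27: reached.
Reached: H-26, F-21, and H-27 — 3 of the 4.

3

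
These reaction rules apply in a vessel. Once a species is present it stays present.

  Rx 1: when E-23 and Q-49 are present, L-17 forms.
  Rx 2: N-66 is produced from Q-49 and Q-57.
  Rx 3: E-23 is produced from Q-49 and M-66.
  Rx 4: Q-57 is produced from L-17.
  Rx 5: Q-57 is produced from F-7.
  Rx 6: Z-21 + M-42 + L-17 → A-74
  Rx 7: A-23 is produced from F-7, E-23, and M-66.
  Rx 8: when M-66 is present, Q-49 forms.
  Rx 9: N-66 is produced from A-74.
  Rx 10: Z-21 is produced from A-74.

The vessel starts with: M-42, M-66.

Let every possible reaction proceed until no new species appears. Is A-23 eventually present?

No

A-23 would need F-7, E-23, and M-66 (Rx 7), but F-7 never forms.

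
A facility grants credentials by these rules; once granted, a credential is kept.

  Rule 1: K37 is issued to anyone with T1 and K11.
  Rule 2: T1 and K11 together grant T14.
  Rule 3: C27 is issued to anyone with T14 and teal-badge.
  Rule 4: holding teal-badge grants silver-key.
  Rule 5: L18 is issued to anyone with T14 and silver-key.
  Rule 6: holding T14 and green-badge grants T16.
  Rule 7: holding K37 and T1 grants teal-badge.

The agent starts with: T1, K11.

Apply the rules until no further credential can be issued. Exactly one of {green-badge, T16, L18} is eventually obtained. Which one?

L18

Holding T1 and K11 grants K37 (Rule 1).
Holding T1 and K11 grants T14 (Rule 2).
Holding K37 and T1 grants teal-badge (Rule 7).
Holding teal-badge grants silver-key (Rule 4).
Holding T14 and silver-key grants L18 (Rule 5).
T16 would need T14 and green-badge (Rule 6), but green-badge is never granted. No rule produces green-badge, and it is not given.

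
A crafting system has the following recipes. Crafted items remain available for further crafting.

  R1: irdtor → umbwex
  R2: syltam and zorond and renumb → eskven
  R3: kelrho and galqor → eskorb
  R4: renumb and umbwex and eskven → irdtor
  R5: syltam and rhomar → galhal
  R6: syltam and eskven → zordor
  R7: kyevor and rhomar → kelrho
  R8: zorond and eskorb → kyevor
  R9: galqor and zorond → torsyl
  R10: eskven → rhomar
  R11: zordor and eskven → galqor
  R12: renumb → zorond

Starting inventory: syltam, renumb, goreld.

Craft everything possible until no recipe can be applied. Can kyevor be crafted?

kyevor would need zorond and eskorb (R8), but eskorb is never obtained.

No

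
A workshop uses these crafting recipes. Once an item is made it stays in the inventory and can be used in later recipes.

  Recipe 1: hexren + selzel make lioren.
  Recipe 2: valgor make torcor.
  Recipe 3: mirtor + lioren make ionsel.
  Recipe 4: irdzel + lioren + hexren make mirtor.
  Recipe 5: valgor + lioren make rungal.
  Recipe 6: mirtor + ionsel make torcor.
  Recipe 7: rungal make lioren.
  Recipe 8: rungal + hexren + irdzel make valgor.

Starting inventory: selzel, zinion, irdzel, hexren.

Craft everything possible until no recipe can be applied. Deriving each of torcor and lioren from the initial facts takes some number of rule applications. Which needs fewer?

lioren

lioren: hexren + selzel → lioren (Recipe 1). [1 rule application]
torcor: Using Recipe 1, hexren and selzel make lioren. Using Recipe 4, irdzel, lioren, and hexren make mirtor. Using Recipe 3, mirtor and lioren make ionsel. Using Recipe 6, mirtor and ionsel make torcor. [4 rule applications]
lioren needs fewer.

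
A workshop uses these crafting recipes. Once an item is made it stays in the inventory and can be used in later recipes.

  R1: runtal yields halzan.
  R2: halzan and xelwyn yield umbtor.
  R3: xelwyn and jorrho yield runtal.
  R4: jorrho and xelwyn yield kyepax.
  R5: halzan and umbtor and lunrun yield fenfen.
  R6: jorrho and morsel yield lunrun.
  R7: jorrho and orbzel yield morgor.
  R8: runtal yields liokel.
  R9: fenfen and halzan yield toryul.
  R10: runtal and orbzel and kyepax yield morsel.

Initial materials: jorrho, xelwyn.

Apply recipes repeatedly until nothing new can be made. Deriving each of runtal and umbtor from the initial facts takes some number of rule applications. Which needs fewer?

runtal: Using R3, xelwyn and jorrho make runtal. [1 rule application]
umbtor: Using R3, xelwyn and jorrho make runtal. Using R1, runtal makes halzan. halzan and xelwyn → umbtor (R2). [3 rule applications]
runtal needs fewer.

runtal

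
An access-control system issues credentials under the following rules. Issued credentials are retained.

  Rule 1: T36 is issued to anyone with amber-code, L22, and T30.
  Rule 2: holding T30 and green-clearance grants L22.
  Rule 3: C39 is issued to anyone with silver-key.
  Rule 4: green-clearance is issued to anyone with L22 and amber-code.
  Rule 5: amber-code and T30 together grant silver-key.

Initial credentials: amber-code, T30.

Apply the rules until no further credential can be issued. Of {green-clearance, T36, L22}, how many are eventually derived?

0

green-clearance would need L22 and amber-code (Rule 4), but L22 is never granted.
T36 would need amber-code, L22, and T30 (Rule 1), but L22 is never granted.
L22 would need T30 and green-clearance (Rule 2), but green-clearance is never granted.
None of the 3 are reached.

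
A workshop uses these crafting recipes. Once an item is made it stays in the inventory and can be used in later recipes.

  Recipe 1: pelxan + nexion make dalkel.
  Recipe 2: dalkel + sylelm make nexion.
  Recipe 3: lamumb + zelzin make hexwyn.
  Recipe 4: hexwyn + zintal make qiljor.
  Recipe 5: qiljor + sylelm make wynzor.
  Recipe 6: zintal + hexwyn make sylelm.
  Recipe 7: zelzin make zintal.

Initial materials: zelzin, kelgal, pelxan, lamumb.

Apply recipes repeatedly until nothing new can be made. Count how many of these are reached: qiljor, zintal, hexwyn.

3

Using Recipe 3, lamumb and zelzin make hexwyn.
zelzin → zintal (Recipe 7).
hexwyn + zintal → qiljor (Recipe 4).
qiljor: reached.
zintal: reached.
hexwyn: reached.
All 3 are reached.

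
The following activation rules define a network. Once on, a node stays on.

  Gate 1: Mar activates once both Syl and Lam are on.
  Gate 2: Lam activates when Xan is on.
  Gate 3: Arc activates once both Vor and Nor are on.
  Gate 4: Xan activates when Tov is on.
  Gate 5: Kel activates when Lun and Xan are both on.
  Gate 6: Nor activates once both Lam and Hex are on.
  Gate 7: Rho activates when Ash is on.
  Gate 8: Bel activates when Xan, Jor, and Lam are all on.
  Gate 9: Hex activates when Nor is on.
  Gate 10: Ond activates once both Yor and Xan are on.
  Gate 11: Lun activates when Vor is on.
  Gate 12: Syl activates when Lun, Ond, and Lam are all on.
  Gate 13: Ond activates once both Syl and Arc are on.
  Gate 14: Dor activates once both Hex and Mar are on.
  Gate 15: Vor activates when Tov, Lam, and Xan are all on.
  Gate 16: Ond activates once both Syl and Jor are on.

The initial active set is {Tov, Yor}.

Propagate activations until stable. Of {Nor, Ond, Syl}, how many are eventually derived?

Gate 4: Tov on → Xan on.
Gate 10: Yor and Xan on → Ond on.
Gate 2: Xan on → Lam on.
Tov, Lam, and Xan are on, so Vor activates (Gate 15).
Vor is on, so Lun activates (Gate 11).
Lun, Ond, and Lam are on, so Syl activates (Gate 12).
Nor would need Lam and Hex (Gate 6), but Hex never turns on.
Ond: reached.
Syl: reached.
Reached: Ond and Syl — 2 of the 3.

2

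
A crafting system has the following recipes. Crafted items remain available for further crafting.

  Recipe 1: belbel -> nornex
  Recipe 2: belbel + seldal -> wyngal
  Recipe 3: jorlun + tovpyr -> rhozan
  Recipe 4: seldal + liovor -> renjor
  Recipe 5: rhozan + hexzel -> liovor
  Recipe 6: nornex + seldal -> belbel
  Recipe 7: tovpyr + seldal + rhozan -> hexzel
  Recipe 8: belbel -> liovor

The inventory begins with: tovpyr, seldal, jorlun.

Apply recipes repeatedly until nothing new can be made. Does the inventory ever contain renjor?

Using Recipe 3, jorlun and tovpyr make rhozan.
tovpyr + seldal + rhozan -> hexzel (Recipe 7).
Using Recipe 5, rhozan and hexzel make liovor.
seldal + liovor -> renjor (Recipe 4).

Yes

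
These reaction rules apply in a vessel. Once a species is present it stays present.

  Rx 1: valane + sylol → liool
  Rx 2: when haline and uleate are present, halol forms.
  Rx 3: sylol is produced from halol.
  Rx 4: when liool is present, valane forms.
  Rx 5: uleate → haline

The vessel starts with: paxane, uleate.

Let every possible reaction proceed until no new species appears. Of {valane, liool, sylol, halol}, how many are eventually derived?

uleate present → haline forms (Rx 5).
haline and uleate present → halol forms (Rx 2).
halol present → sylol forms (Rx 3).
valane would need liool (Rx 4), but liool never forms.
liool would need valane and sylol (Rx 1), but valane never forms.
sylol: reached.
halol: reached.
Reached: sylol and halol — 2 of the 4.

2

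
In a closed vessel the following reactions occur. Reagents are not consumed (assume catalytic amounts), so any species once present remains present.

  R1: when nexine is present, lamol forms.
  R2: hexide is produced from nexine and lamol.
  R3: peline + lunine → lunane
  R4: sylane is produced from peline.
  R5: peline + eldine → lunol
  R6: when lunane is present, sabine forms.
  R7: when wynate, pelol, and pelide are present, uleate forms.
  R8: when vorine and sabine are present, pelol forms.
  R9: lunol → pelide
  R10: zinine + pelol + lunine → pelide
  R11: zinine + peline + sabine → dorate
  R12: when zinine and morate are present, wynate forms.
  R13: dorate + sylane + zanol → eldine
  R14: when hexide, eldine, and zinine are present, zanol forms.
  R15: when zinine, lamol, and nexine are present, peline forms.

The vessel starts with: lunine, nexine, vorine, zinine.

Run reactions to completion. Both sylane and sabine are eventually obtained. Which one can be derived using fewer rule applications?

sylane

sylane: nexine present → lamol forms (R1). zinine, lamol, and nexine present → peline forms (R15). peline present → sylane forms (R4). [3 rule applications]
sabine: nexine present → lamol forms (R1). zinine, lamol, and nexine present → peline forms (R15). peline and lunine present → lunane forms (R3). lunane present → sabine forms (R6). [4 rule applications]
sylane needs fewer.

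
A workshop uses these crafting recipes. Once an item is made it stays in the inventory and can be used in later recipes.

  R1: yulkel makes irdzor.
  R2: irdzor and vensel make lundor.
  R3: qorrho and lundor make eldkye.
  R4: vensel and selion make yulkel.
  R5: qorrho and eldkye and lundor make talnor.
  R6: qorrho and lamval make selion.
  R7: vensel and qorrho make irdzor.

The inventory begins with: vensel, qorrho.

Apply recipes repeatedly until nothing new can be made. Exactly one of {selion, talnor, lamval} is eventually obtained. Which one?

Using R7, vensel and qorrho make irdzor.
irdzor and vensel → lundor (R2).
qorrho and lundor → eldkye (R3).
qorrho and eldkye and lundor → talnor (R5).
selion would need qorrho and lamval (R6), but lamval is never obtained. No rule produces lamval, and it is not given.

talnor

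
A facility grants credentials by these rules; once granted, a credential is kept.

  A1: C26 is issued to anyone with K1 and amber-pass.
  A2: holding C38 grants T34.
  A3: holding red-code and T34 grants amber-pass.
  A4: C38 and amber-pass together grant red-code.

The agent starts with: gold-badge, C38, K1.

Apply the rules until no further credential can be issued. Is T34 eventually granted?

Yes

Holding C38 grants T34 (A2).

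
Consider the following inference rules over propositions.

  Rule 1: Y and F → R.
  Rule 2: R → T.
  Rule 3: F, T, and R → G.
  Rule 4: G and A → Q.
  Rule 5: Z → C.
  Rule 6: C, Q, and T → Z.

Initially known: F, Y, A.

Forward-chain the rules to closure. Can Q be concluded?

Yes

From Y and F, Rule 1 gives R.
R holds, so T follows (Rule 2).
From F, T, and R, Rule 3 gives G.
From G and A, Rule 4 gives Q.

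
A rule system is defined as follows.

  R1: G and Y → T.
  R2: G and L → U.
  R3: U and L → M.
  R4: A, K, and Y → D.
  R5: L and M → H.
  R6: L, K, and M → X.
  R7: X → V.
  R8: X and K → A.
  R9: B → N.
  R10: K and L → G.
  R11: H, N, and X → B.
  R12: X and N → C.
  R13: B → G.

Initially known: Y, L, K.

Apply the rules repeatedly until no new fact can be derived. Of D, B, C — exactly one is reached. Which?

D

From K and L, R10 gives G.
From G and L, R2 gives U.
U and L hold, so M follows (R3).
L, K, and M hold, so X follows (R6).
From X and K, R8 gives A.
A, K, and Y hold, so D follows (R4).
C would need X and N (R12), but N is never established. B would need H, N, and X (R11), but N is never established.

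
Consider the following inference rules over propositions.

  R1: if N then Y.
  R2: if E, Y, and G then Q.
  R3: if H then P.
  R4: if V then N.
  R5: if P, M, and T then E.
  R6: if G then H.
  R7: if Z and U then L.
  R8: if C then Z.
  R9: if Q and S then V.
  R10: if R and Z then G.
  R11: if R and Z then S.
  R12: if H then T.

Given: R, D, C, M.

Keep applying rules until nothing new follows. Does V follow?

V would need Q and S (R9), but Q is never established.

No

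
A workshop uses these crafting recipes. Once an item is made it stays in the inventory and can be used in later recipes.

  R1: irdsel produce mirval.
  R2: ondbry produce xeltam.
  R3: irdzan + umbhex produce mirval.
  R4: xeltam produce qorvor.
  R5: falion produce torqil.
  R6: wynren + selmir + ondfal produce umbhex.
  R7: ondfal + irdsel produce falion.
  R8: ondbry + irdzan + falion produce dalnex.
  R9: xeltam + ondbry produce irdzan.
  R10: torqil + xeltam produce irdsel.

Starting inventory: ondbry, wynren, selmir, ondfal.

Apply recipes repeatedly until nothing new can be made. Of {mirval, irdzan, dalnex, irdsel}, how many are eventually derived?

ondbry → xeltam (R2).
Using R6, wynren, selmir, and ondfal make umbhex.
Using R9, xeltam and ondbry make irdzan.
irdzan + umbhex → mirval (R3).
mirval: reached.
irdzan: reached.
dalnex would need ondbry, irdzan, and falion (R8), but falion is never obtained.
irdsel would need torqil and xeltam (R10), but torqil is never obtained.
Reached: mirval and irdzan — 2 of the 4.

2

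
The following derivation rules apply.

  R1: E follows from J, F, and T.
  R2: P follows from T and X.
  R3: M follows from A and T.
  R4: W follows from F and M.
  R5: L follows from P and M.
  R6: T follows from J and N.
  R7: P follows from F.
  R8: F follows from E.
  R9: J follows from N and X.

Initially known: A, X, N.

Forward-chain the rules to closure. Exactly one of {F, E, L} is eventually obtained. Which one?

L

From N and X, R9 gives J.
From J and N, R6 gives T.
From T and X, R2 gives P.
From A and T, R3 gives M.
From P and M, R5 gives L.
F would need E (R8), but E is never established. E would need J, F, and T (R1), but F is never established.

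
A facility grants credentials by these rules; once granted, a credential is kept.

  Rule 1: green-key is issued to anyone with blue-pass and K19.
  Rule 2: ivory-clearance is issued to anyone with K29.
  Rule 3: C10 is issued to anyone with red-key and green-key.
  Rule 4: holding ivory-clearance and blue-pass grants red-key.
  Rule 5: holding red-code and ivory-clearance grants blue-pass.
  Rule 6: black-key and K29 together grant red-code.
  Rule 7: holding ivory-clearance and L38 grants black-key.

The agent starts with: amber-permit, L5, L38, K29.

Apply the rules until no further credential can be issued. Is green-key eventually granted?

No

green-key would need blue-pass and K19 (Rule 1), but K19 is never granted.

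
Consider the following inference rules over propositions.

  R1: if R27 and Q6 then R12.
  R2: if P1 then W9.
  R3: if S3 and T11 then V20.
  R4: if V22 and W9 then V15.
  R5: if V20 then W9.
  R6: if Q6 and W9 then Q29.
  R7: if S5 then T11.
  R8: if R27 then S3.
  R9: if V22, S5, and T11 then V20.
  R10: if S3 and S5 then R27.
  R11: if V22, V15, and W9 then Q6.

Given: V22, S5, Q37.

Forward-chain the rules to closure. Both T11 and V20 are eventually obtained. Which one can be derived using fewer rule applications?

T11

T11: From S5, R7 gives T11. [1 rule application]
V20: From S5, R7 gives T11. From V22, S5, and T11, R9 gives V20. [2 rule applications]
T11 needs fewer.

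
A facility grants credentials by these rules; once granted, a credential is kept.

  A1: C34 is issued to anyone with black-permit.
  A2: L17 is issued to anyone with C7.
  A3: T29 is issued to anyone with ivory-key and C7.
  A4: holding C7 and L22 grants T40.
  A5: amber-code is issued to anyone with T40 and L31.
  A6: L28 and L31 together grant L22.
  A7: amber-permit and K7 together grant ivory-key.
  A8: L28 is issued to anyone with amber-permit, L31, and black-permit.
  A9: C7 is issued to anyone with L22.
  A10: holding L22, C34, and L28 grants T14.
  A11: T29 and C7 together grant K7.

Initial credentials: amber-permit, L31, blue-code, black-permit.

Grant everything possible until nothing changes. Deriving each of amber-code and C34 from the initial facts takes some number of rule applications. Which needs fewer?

C34

C34: Holding black-permit grants C34 (A1). [1 rule application]
amber-code: Holding amber-permit, L31, and black-permit grants L28 (A8). Holding L28 and L31 grants L22 (A6). Holding L22 grants C7 (A9). Holding C7 and L22 grants T40 (A4). Holding T40 and L31 grants amber-code (A5). [5 rule applications]
C34 needs fewer.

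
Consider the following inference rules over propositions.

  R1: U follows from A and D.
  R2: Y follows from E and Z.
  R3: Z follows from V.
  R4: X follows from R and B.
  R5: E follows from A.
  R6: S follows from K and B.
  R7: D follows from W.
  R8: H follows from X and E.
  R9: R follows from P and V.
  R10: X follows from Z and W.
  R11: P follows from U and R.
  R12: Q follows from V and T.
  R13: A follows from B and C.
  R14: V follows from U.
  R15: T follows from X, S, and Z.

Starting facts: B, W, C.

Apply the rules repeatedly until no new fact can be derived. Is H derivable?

From B and C, R13 gives A.
W holds, so D follows (R7).
A and D hold, so U follows (R1).
A holds, so E follows (R5).
From U, R14 gives V.
V holds, so Z follows (R3).
From Z and W, R10 gives X.
From X and E, R8 gives H.

Yes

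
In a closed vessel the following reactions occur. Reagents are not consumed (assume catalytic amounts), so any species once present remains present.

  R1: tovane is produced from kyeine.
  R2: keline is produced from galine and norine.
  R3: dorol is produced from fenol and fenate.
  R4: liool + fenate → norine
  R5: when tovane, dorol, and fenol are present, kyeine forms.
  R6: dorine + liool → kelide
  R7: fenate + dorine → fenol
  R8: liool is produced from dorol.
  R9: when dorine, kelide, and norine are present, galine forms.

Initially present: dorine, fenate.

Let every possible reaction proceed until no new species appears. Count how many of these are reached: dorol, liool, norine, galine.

fenate and dorine present → fenol forms (R7).
fenol and fenate present → dorol forms (R3).
dorol present → liool forms (R8).
liool and fenate present → norine forms (R4).
dorine and liool present → kelide forms (R6).
dorine, kelide, and norine present → galine forms (R9).
dorol: reached.
liool: reached.
norine: reached.
galine: reached.
All 4 are reached.

4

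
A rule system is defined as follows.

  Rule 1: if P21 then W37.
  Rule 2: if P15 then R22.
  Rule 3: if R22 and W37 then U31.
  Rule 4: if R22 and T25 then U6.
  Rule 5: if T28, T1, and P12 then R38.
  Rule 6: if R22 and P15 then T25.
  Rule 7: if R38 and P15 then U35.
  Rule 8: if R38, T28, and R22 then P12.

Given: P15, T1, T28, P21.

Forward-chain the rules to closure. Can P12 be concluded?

No

P12 would need R38, T28, and R22 (Rule 8), but R38 is never established.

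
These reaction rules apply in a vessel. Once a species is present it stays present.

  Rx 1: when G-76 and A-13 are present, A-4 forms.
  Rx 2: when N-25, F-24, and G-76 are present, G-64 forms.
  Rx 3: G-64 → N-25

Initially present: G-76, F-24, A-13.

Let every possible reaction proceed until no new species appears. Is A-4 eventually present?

Yes

G-76 and A-13 present → A-4 forms (Rx 1).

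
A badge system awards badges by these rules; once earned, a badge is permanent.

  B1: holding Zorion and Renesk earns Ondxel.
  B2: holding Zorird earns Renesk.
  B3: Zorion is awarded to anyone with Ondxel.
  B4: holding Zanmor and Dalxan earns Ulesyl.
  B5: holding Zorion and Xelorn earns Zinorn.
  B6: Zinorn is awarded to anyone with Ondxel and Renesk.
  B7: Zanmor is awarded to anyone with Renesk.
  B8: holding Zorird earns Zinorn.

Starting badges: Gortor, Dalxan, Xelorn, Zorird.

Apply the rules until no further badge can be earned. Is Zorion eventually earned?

Zorion would need Ondxel (B3), but Ondxel is never earned.

No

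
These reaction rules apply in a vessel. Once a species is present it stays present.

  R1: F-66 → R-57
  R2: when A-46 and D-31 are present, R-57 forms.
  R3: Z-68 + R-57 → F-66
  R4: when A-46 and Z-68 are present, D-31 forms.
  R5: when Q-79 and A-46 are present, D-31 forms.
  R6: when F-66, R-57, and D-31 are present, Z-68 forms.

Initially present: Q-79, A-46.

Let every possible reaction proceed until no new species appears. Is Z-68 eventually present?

No

Z-68 would need F-66, R-57, and D-31 (R6), but F-66 never forms.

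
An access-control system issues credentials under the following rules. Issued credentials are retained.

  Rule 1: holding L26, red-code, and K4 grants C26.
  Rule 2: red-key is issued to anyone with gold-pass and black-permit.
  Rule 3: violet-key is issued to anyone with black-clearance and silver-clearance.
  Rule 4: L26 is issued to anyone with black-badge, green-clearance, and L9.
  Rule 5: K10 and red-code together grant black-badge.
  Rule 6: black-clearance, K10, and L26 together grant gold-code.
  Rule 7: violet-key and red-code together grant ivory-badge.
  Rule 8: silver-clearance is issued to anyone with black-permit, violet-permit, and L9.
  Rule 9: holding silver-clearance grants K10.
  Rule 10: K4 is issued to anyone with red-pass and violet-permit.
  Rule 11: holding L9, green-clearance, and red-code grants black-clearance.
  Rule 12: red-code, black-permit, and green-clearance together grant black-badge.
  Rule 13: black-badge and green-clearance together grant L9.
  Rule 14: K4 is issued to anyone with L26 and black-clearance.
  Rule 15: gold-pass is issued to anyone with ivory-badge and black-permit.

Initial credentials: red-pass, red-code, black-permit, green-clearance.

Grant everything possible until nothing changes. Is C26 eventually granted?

Yes

Holding red-code, black-permit, and green-clearance grants black-badge (Rule 12).
Holding black-badge and green-clearance grants L9 (Rule 13).
Holding black-badge, green-clearance, and L9 grants L26 (Rule 4).
Holding L9, green-clearance, and red-code grants black-clearance (Rule 11).
Holding L26 and black-clearance grants K4 (Rule 14).
Holding L26, red-code, and K4 grants C26 (Rule 1).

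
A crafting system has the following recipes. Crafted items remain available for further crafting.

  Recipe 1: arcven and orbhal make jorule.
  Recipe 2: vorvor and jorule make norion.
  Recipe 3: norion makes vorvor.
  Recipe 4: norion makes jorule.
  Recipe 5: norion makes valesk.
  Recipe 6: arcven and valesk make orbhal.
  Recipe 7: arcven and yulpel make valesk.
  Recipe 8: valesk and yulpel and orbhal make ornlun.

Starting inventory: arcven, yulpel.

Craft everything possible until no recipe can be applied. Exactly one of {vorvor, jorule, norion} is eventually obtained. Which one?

arcven and yulpel → valesk (Recipe 7).
arcven and valesk → orbhal (Recipe 6).
arcven and orbhal → jorule (Recipe 1).
vorvor would need norion (Recipe 3), but norion is never obtained. norion would need vorvor and jorule (Recipe 2), but vorvor is never obtained.

jorule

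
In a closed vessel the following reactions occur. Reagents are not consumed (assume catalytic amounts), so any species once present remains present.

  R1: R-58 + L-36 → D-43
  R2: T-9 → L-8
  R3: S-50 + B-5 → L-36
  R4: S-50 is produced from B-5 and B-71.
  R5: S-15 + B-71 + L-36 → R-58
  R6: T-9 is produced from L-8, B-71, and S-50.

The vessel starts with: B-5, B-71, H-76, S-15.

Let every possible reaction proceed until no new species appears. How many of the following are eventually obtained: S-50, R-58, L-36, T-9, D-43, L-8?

4

B-5 and B-71 present → S-50 forms (R4).
S-50 and B-5 present → L-36 forms (R3).
S-15, B-71, and L-36 present → R-58 forms (R5).
R-58 and L-36 present → D-43 forms (R1).
S-50: reached.
R-58: reached.
L-36: reached.
T-9 would need L-8, B-71, and S-50 (R6), but L-8 never forms.
D-43: reached.
L-8 would need T-9 (R2), but T-9 never forms.
Reached: S-50, R-58, L-36, and D-43 — 4 of the 6.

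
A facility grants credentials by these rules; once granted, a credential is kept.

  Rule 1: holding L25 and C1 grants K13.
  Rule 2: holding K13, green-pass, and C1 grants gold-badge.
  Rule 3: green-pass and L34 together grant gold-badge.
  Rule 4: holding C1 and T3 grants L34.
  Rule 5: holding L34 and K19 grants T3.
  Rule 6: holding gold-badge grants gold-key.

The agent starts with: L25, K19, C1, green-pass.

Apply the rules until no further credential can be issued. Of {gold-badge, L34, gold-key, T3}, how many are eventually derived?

2

Holding L25 and C1 grants K13 (Rule 1).
Holding K13, green-pass, and C1 grants gold-badge (Rule 2).
Holding gold-badge grants gold-key (Rule 6).
gold-badge: reached.
L34 would need C1 and T3 (Rule 4), but T3 is never granted.
gold-key: reached.
T3 would need L34 and K19 (Rule 5), but L34 is never granted.
Reached: gold-badge and gold-key — 2 of the 4.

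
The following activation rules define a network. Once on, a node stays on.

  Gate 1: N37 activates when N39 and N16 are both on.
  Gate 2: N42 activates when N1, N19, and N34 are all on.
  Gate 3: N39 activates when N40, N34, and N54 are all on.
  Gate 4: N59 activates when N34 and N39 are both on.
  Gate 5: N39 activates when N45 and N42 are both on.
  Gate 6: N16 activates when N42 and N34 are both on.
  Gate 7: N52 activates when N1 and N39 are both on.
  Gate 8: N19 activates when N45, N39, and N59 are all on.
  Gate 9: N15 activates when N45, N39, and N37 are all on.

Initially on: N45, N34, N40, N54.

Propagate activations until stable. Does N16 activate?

No

N16 would need N42 and N34 (Gate 6), but N42 never turns on.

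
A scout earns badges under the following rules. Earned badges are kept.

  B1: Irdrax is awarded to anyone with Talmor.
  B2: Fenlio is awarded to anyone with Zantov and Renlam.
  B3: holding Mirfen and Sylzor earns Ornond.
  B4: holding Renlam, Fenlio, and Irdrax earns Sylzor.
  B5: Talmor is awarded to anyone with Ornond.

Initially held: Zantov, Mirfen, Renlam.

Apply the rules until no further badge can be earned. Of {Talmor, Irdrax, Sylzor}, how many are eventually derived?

0

Talmor would need Ornond (B5), but Ornond is never earned.
Irdrax would need Talmor (B1), but Talmor is never earned.
Sylzor would need Renlam, Fenlio, and Irdrax (B4), but Irdrax is never earned.
None of the 3 are reached.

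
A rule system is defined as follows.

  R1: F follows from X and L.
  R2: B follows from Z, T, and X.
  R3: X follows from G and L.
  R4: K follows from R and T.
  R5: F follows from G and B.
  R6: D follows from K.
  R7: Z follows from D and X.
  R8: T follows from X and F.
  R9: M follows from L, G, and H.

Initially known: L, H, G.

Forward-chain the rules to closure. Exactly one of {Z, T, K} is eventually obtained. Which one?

G and L hold, so X follows (R3).
X and L hold, so F follows (R1).
From X and F, R8 gives T.
K would need R and T (R4), but R is never established. Z would need D and X (R7), but D is never established.

T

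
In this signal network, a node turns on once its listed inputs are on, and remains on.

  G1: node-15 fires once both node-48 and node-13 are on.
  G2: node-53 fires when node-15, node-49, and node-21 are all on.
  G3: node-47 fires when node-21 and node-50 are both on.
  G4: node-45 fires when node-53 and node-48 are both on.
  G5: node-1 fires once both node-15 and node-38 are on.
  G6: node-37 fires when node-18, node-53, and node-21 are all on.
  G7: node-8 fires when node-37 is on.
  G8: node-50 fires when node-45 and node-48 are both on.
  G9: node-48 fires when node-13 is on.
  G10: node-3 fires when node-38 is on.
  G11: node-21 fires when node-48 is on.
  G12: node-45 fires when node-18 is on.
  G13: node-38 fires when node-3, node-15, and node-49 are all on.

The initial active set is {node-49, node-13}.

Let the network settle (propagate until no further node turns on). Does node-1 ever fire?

No

node-1 would need node-15 and node-38 (G5), but node-38 never turns on.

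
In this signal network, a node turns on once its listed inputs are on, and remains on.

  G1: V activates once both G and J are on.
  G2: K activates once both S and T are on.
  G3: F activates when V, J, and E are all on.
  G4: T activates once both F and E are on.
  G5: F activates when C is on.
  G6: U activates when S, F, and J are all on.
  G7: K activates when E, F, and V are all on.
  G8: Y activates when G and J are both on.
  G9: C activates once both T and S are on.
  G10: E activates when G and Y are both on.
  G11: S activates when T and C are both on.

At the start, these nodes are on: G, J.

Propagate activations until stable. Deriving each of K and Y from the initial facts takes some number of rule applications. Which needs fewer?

Y

Y: G and J are on, so Y activates (G8). [1 rule application]
K: G8: G and J on → Y on. G and J are on, so V activates (G1). G10: G and Y on → E on. G3: V, J, and E on → F on. G7: E, F, and V on → K on. [5 rule applications]
Y needs fewer.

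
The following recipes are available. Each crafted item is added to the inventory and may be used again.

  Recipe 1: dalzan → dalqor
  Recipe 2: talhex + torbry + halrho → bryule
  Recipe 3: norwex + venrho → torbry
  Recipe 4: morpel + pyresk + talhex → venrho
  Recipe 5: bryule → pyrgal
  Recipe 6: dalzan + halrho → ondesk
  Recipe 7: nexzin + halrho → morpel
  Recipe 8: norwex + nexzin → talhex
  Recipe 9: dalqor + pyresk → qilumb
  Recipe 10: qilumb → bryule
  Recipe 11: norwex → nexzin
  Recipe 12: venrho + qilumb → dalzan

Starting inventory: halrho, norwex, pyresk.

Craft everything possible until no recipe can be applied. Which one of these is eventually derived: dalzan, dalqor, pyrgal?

Using Recipe 11, norwex makes nexzin.
Using Recipe 8, norwex and nexzin make talhex.
nexzin + halrho → morpel (Recipe 7).
morpel + pyresk + talhex → venrho (Recipe 4).
norwex + venrho → torbry (Recipe 3).
Using Recipe 2, talhex, torbry, and halrho make bryule.
bryule → pyrgal (Recipe 5).
dalqor would need dalzan (Recipe 1), but dalzan is never obtained. dalzan would need venrho and qilumb (Recipe 12), but qilumb is never obtained.

pyrgal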